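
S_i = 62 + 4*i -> [62, 66, 70, 74, 78]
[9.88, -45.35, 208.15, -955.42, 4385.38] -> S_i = 9.88*(-4.59)^i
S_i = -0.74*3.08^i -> [-0.74, -2.28, -7.02, -21.62, -66.59]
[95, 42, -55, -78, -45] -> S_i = Random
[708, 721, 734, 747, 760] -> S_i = 708 + 13*i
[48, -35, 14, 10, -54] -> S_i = Random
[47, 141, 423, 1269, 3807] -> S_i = 47*3^i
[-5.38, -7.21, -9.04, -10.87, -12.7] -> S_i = -5.38 + -1.83*i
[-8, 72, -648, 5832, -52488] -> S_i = -8*-9^i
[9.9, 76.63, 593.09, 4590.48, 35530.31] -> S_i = 9.90*7.74^i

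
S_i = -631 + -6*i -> [-631, -637, -643, -649, -655]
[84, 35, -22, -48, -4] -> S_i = Random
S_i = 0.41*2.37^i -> [0.41, 0.97, 2.3, 5.46, 12.94]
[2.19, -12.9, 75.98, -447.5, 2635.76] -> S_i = 2.19*(-5.89)^i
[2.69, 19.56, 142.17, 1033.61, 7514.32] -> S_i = 2.69*7.27^i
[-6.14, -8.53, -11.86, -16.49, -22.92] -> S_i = -6.14*1.39^i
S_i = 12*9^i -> [12, 108, 972, 8748, 78732]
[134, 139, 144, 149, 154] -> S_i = 134 + 5*i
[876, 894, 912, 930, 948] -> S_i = 876 + 18*i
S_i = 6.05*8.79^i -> [6.05, 53.18, 467.45, 4108.87, 36116.93]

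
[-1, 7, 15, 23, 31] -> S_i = -1 + 8*i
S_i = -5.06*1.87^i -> [-5.06, -9.46, -17.69, -33.09, -61.88]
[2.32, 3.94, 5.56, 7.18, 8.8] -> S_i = 2.32 + 1.62*i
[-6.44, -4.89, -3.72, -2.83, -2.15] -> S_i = -6.44*0.76^i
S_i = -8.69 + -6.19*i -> [-8.69, -14.88, -21.07, -27.26, -33.45]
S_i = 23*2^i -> [23, 46, 92, 184, 368]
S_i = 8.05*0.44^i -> [8.05, 3.54, 1.56, 0.69, 0.3]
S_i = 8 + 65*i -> [8, 73, 138, 203, 268]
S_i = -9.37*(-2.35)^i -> [-9.37, 22.02, -51.75, 121.6, -285.77]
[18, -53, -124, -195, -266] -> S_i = 18 + -71*i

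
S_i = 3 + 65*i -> [3, 68, 133, 198, 263]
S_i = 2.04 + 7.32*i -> [2.04, 9.36, 16.68, 24.0, 31.32]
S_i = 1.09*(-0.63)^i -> [1.09, -0.69, 0.43, -0.27, 0.17]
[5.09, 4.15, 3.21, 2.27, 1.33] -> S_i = 5.09 + -0.94*i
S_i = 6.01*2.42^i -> [6.01, 14.54, 35.2, 85.18, 206.13]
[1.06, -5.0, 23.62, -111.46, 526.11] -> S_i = 1.06*(-4.72)^i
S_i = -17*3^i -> [-17, -51, -153, -459, -1377]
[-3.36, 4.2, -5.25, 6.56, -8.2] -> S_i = -3.36*(-1.25)^i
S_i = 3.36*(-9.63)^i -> [3.36, -32.36, 311.6, -3000.67, 28896.45]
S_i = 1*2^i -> [1, 2, 4, 8, 16]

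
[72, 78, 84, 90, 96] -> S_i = 72 + 6*i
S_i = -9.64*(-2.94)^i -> [-9.64, 28.34, -83.32, 244.97, -720.22]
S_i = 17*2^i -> [17, 34, 68, 136, 272]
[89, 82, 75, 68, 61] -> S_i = 89 + -7*i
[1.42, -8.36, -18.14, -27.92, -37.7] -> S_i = 1.42 + -9.78*i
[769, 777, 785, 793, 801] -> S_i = 769 + 8*i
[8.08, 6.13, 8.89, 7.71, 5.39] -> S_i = Random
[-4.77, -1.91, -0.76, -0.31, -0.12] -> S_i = -4.77*0.40^i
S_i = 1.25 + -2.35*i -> [1.25, -1.1, -3.45, -5.8, -8.15]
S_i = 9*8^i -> [9, 72, 576, 4608, 36864]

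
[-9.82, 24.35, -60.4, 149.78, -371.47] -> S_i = -9.82*(-2.48)^i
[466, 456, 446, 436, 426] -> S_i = 466 + -10*i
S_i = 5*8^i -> [5, 40, 320, 2560, 20480]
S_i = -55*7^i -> [-55, -385, -2695, -18865, -132055]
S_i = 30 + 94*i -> [30, 124, 218, 312, 406]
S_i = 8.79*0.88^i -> [8.79, 7.74, 6.81, 5.99, 5.27]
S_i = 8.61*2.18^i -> [8.61, 18.77, 40.92, 89.2, 194.46]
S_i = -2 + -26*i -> [-2, -28, -54, -80, -106]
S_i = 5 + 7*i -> [5, 12, 19, 26, 33]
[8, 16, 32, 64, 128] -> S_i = 8*2^i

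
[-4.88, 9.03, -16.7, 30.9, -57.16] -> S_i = -4.88*(-1.85)^i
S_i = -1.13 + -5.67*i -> [-1.13, -6.8, -12.47, -18.14, -23.81]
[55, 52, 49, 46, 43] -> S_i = 55 + -3*i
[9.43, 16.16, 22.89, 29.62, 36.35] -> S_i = 9.43 + 6.73*i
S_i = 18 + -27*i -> [18, -9, -36, -63, -90]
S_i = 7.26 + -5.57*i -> [7.26, 1.69, -3.88, -9.45, -15.02]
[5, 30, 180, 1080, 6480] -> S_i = 5*6^i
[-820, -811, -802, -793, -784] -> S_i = -820 + 9*i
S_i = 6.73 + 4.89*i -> [6.73, 11.62, 16.51, 21.4, 26.29]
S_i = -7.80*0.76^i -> [-7.8, -5.93, -4.51, -3.42, -2.6]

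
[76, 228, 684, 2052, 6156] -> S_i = 76*3^i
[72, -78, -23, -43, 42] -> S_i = Random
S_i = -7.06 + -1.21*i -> [-7.06, -8.27, -9.48, -10.69, -11.9]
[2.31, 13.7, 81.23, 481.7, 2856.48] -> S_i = 2.31*5.93^i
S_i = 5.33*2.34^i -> [5.33, 12.47, 29.18, 68.29, 159.81]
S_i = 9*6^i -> [9, 54, 324, 1944, 11664]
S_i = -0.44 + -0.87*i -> [-0.44, -1.31, -2.18, -3.05, -3.92]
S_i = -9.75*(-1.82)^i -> [-9.75, 17.74, -32.3, 58.78, -106.98]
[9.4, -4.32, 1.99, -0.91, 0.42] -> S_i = 9.40*(-0.46)^i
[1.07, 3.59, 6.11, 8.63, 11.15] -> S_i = 1.07 + 2.52*i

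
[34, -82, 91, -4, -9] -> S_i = Random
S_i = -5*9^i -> [-5, -45, -405, -3645, -32805]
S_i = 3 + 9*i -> [3, 12, 21, 30, 39]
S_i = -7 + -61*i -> [-7, -68, -129, -190, -251]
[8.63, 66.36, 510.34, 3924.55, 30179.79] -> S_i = 8.63*7.69^i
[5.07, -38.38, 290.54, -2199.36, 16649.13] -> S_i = 5.07*(-7.57)^i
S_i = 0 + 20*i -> [0, 20, 40, 60, 80]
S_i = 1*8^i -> [1, 8, 64, 512, 4096]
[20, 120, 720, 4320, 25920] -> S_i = 20*6^i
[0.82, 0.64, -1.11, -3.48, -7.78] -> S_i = Random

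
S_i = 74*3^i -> [74, 222, 666, 1998, 5994]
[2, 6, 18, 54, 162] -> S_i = 2*3^i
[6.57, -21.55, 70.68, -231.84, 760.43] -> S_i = 6.57*(-3.28)^i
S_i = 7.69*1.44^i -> [7.69, 11.07, 15.95, 22.96, 33.07]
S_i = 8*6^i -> [8, 48, 288, 1728, 10368]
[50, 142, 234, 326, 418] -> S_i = 50 + 92*i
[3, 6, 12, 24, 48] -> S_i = 3*2^i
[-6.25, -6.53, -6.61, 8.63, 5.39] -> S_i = Random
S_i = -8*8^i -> [-8, -64, -512, -4096, -32768]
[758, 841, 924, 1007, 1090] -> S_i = 758 + 83*i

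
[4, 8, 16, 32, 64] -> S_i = 4*2^i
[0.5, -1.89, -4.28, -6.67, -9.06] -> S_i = 0.50 + -2.39*i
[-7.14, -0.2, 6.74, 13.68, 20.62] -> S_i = -7.14 + 6.94*i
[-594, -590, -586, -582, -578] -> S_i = -594 + 4*i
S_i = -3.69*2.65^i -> [-3.69, -9.78, -25.91, -68.67, -181.97]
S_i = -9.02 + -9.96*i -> [-9.02, -18.98, -28.94, -38.9, -48.86]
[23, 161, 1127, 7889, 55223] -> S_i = 23*7^i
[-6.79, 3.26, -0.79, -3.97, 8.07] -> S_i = Random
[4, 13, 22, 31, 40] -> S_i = 4 + 9*i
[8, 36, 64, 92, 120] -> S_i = 8 + 28*i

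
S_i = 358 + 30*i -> [358, 388, 418, 448, 478]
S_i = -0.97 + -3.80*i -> [-0.97, -4.77, -8.57, -12.37, -16.17]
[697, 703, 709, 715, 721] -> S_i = 697 + 6*i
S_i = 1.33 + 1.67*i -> [1.33, 3.0, 4.67, 6.34, 8.01]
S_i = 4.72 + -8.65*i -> [4.72, -3.93, -12.58, -21.23, -29.88]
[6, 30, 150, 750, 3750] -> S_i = 6*5^i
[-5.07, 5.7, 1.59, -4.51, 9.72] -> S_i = Random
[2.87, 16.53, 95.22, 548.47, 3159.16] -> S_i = 2.87*5.76^i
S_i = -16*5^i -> [-16, -80, -400, -2000, -10000]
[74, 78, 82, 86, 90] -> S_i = 74 + 4*i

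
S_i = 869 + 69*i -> [869, 938, 1007, 1076, 1145]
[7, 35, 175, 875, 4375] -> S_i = 7*5^i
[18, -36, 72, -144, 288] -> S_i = 18*-2^i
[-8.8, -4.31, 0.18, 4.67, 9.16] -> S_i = -8.80 + 4.49*i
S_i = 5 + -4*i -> [5, 1, -3, -7, -11]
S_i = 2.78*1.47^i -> [2.78, 4.09, 6.01, 8.83, 12.98]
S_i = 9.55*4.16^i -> [9.55, 39.73, 165.27, 687.52, 2860.07]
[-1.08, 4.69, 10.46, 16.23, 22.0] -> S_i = -1.08 + 5.77*i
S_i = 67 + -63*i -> [67, 4, -59, -122, -185]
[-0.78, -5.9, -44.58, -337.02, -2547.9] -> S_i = -0.78*7.56^i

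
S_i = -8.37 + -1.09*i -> [-8.37, -9.46, -10.55, -11.64, -12.73]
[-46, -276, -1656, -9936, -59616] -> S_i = -46*6^i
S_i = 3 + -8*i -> [3, -5, -13, -21, -29]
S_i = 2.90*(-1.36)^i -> [2.9, -3.94, 5.36, -7.29, 9.92]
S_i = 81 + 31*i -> [81, 112, 143, 174, 205]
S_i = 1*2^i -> [1, 2, 4, 8, 16]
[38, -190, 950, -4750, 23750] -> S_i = 38*-5^i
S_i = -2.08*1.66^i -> [-2.08, -3.45, -5.73, -9.51, -15.79]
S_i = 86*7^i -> [86, 602, 4214, 29498, 206486]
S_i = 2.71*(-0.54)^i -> [2.71, -1.46, 0.79, -0.43, 0.23]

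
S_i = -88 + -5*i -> [-88, -93, -98, -103, -108]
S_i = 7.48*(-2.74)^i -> [7.48, -20.5, 56.16, -153.87, 421.6]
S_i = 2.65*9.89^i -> [2.65, 26.21, 259.2, 2563.51, 25353.1]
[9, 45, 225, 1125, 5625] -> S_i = 9*5^i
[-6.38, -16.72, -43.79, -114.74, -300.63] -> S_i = -6.38*2.62^i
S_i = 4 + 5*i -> [4, 9, 14, 19, 24]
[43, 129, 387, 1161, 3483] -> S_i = 43*3^i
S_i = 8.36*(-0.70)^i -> [8.36, -5.85, 4.1, -2.87, 2.01]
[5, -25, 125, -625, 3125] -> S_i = 5*-5^i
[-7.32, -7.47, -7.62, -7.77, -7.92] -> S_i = -7.32*1.02^i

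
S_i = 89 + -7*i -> [89, 82, 75, 68, 61]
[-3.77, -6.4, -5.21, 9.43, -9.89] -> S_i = Random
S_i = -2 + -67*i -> [-2, -69, -136, -203, -270]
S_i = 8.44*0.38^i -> [8.44, 3.21, 1.22, 0.46, 0.18]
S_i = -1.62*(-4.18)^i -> [-1.62, 6.77, -28.31, 118.32, -494.56]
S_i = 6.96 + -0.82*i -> [6.96, 6.14, 5.32, 4.5, 3.68]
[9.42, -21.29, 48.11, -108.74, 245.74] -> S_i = 9.42*(-2.26)^i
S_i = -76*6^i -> [-76, -456, -2736, -16416, -98496]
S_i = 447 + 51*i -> [447, 498, 549, 600, 651]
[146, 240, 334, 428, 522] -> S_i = 146 + 94*i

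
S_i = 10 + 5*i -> [10, 15, 20, 25, 30]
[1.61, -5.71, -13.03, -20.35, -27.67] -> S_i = 1.61 + -7.32*i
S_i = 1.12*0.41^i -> [1.12, 0.46, 0.19, 0.08, 0.03]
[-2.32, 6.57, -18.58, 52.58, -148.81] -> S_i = -2.32*(-2.83)^i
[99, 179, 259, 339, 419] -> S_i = 99 + 80*i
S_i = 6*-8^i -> [6, -48, 384, -3072, 24576]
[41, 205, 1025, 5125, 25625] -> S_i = 41*5^i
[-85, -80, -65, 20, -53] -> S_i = Random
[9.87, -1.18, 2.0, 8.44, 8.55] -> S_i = Random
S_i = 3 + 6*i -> [3, 9, 15, 21, 27]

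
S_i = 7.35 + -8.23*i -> [7.35, -0.88, -9.11, -17.34, -25.57]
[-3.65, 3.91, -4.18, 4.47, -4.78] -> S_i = -3.65*(-1.07)^i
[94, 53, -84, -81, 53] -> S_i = Random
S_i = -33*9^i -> [-33, -297, -2673, -24057, -216513]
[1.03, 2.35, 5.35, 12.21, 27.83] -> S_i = 1.03*2.28^i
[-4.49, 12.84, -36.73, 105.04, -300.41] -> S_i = -4.49*(-2.86)^i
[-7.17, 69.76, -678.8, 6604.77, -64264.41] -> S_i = -7.17*(-9.73)^i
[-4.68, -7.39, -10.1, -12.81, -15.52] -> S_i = -4.68 + -2.71*i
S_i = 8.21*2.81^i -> [8.21, 23.07, 64.83, 182.16, 511.88]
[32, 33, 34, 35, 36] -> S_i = 32 + 1*i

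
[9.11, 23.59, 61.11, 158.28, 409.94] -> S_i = 9.11*2.59^i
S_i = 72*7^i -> [72, 504, 3528, 24696, 172872]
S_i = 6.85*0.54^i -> [6.85, 3.7, 2.0, 1.08, 0.58]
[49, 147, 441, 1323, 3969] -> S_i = 49*3^i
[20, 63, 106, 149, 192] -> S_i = 20 + 43*i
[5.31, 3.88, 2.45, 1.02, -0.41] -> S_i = 5.31 + -1.43*i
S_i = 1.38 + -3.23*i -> [1.38, -1.85, -5.08, -8.31, -11.54]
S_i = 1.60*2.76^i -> [1.6, 4.42, 12.19, 33.64, 92.84]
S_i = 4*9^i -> [4, 36, 324, 2916, 26244]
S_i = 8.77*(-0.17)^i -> [8.77, -1.49, 0.25, -0.04, 0.01]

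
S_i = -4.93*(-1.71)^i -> [-4.93, 8.43, -14.42, 24.65, -42.15]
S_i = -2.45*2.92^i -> [-2.45, -7.15, -20.89, -61.0, -178.11]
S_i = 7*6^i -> [7, 42, 252, 1512, 9072]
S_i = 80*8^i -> [80, 640, 5120, 40960, 327680]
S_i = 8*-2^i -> [8, -16, 32, -64, 128]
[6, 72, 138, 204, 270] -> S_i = 6 + 66*i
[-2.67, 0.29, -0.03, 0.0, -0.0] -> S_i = -2.67*(-0.11)^i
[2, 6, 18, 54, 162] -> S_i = 2*3^i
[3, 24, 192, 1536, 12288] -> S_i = 3*8^i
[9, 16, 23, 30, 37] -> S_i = 9 + 7*i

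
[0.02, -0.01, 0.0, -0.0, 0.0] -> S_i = 0.02*(-0.44)^i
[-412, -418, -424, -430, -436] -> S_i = -412 + -6*i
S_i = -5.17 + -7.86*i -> [-5.17, -13.03, -20.89, -28.75, -36.61]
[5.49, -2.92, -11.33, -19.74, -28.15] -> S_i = 5.49 + -8.41*i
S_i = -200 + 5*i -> [-200, -195, -190, -185, -180]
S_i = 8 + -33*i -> [8, -25, -58, -91, -124]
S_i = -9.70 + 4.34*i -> [-9.7, -5.36, -1.02, 3.32, 7.66]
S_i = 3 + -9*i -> [3, -6, -15, -24, -33]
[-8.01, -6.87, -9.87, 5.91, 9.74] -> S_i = Random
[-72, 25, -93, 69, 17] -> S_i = Random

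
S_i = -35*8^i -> [-35, -280, -2240, -17920, -143360]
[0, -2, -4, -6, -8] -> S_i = 0 + -2*i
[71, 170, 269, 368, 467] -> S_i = 71 + 99*i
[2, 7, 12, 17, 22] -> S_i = 2 + 5*i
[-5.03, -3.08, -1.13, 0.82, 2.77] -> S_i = -5.03 + 1.95*i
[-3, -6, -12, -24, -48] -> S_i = -3*2^i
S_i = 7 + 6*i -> [7, 13, 19, 25, 31]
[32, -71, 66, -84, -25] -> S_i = Random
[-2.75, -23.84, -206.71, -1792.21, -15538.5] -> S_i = -2.75*8.67^i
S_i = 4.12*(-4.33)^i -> [4.12, -17.84, 77.25, -334.47, 1448.27]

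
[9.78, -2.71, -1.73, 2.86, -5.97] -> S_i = Random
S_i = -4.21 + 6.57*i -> [-4.21, 2.36, 8.93, 15.5, 22.07]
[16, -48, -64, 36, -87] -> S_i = Random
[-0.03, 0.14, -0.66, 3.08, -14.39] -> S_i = -0.03*(-4.68)^i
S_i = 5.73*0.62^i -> [5.73, 3.55, 2.2, 1.37, 0.85]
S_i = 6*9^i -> [6, 54, 486, 4374, 39366]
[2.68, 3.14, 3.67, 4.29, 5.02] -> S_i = 2.68*1.17^i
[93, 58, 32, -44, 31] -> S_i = Random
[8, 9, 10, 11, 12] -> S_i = 8 + 1*i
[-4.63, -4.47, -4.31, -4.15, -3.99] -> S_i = -4.63 + 0.16*i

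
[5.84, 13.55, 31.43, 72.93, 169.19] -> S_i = 5.84*2.32^i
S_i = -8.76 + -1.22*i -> [-8.76, -9.98, -11.2, -12.42, -13.64]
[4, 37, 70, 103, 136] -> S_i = 4 + 33*i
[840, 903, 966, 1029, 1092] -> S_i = 840 + 63*i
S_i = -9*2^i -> [-9, -18, -36, -72, -144]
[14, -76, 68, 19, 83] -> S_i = Random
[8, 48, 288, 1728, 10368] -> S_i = 8*6^i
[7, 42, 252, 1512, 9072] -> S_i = 7*6^i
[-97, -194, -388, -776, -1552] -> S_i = -97*2^i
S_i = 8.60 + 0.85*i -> [8.6, 9.45, 10.3, 11.15, 12.0]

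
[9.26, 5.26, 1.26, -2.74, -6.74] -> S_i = 9.26 + -4.00*i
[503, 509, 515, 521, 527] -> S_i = 503 + 6*i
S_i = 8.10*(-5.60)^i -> [8.1, -45.36, 254.02, -1422.49, 7965.94]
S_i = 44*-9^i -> [44, -396, 3564, -32076, 288684]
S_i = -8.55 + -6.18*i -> [-8.55, -14.73, -20.91, -27.09, -33.27]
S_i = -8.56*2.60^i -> [-8.56, -22.26, -57.87, -150.45, -391.17]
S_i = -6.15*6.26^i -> [-6.15, -38.5, -241.0, -1508.68, -9444.36]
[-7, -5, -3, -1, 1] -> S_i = -7 + 2*i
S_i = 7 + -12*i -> [7, -5, -17, -29, -41]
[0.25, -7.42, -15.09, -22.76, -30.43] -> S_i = 0.25 + -7.67*i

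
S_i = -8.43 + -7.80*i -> [-8.43, -16.23, -24.03, -31.83, -39.63]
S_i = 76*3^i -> [76, 228, 684, 2052, 6156]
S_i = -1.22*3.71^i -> [-1.22, -4.53, -16.79, -62.3, -231.13]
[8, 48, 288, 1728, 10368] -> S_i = 8*6^i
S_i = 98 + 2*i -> [98, 100, 102, 104, 106]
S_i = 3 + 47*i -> [3, 50, 97, 144, 191]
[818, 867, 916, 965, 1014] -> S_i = 818 + 49*i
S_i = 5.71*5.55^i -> [5.71, 31.69, 175.88, 976.15, 5417.61]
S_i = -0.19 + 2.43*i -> [-0.19, 2.24, 4.67, 7.1, 9.53]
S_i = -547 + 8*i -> [-547, -539, -531, -523, -515]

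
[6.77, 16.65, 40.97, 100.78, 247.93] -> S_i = 6.77*2.46^i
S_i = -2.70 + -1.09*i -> [-2.7, -3.79, -4.88, -5.97, -7.06]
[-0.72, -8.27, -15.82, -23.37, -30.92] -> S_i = -0.72 + -7.55*i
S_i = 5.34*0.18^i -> [5.34, 0.96, 0.17, 0.03, 0.01]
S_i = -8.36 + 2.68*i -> [-8.36, -5.68, -3.0, -0.32, 2.36]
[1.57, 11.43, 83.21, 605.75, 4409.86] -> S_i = 1.57*7.28^i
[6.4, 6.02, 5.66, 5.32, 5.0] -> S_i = 6.40*0.94^i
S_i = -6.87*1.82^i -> [-6.87, -12.5, -22.76, -41.42, -75.38]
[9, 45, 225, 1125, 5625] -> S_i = 9*5^i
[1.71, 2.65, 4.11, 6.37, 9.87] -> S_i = 1.71*1.55^i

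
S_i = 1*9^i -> [1, 9, 81, 729, 6561]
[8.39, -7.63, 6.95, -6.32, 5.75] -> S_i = 8.39*(-0.91)^i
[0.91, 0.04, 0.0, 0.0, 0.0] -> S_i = 0.91*0.04^i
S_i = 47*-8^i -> [47, -376, 3008, -24064, 192512]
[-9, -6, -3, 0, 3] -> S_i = -9 + 3*i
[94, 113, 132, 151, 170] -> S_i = 94 + 19*i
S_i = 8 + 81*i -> [8, 89, 170, 251, 332]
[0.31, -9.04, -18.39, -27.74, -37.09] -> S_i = 0.31 + -9.35*i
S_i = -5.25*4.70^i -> [-5.25, -24.68, -115.97, -545.07, -2561.83]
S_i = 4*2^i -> [4, 8, 16, 32, 64]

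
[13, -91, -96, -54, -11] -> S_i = Random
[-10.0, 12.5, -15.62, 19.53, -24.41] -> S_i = -10.00*(-1.25)^i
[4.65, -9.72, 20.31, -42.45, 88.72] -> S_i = 4.65*(-2.09)^i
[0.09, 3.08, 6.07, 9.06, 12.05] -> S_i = 0.09 + 2.99*i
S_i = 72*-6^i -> [72, -432, 2592, -15552, 93312]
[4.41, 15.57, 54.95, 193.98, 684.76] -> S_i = 4.41*3.53^i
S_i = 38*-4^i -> [38, -152, 608, -2432, 9728]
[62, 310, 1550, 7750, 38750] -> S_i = 62*5^i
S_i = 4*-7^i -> [4, -28, 196, -1372, 9604]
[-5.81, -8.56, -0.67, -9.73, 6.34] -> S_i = Random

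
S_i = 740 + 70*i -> [740, 810, 880, 950, 1020]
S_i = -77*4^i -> [-77, -308, -1232, -4928, -19712]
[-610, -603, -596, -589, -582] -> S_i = -610 + 7*i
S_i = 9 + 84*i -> [9, 93, 177, 261, 345]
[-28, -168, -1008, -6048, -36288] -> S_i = -28*6^i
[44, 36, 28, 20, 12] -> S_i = 44 + -8*i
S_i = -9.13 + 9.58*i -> [-9.13, 0.45, 10.03, 19.61, 29.19]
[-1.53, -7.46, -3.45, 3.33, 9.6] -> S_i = Random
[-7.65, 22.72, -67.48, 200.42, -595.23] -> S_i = -7.65*(-2.97)^i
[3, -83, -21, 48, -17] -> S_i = Random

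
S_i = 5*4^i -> [5, 20, 80, 320, 1280]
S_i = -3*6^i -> [-3, -18, -108, -648, -3888]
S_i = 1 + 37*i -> [1, 38, 75, 112, 149]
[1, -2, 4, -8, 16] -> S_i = 1*-2^i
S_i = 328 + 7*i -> [328, 335, 342, 349, 356]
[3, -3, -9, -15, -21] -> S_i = 3 + -6*i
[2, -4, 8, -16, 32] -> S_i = 2*-2^i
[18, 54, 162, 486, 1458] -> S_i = 18*3^i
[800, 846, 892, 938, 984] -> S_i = 800 + 46*i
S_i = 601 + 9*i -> [601, 610, 619, 628, 637]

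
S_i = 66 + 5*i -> [66, 71, 76, 81, 86]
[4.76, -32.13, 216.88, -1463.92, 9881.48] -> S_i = 4.76*(-6.75)^i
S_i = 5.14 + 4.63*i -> [5.14, 9.77, 14.4, 19.03, 23.66]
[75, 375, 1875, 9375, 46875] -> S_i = 75*5^i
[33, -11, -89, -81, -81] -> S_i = Random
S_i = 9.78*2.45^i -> [9.78, 23.96, 58.7, 143.83, 352.37]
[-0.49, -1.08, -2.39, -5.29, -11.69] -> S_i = -0.49*2.21^i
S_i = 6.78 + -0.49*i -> [6.78, 6.29, 5.8, 5.31, 4.82]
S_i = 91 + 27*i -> [91, 118, 145, 172, 199]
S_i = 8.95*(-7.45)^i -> [8.95, -66.68, 496.75, -3700.77, 27570.72]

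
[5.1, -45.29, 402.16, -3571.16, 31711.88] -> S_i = 5.10*(-8.88)^i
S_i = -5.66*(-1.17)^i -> [-5.66, 6.62, -7.75, 9.07, -10.61]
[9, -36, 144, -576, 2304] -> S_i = 9*-4^i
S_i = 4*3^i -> [4, 12, 36, 108, 324]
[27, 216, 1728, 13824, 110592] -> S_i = 27*8^i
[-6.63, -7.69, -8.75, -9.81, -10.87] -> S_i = -6.63 + -1.06*i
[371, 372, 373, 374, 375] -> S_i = 371 + 1*i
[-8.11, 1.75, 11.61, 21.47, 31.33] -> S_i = -8.11 + 9.86*i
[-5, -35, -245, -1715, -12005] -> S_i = -5*7^i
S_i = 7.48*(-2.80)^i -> [7.48, -20.94, 58.64, -164.2, 459.76]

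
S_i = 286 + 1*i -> [286, 287, 288, 289, 290]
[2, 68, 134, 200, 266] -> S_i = 2 + 66*i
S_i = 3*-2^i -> [3, -6, 12, -24, 48]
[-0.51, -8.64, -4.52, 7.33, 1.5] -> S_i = Random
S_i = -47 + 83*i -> [-47, 36, 119, 202, 285]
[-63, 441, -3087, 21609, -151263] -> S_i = -63*-7^i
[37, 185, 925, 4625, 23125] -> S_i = 37*5^i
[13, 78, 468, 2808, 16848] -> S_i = 13*6^i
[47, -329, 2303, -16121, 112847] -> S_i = 47*-7^i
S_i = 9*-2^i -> [9, -18, 36, -72, 144]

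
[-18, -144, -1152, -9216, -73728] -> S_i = -18*8^i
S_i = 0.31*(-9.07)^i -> [0.31, -2.81, 25.5, -231.3, 2097.93]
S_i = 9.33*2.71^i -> [9.33, 25.28, 68.52, 185.69, 503.22]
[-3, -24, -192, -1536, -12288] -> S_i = -3*8^i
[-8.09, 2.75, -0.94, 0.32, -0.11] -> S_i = -8.09*(-0.34)^i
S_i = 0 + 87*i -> [0, 87, 174, 261, 348]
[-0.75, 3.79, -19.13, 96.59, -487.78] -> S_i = -0.75*(-5.05)^i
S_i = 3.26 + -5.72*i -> [3.26, -2.46, -8.18, -13.9, -19.62]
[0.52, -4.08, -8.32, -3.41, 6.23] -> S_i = Random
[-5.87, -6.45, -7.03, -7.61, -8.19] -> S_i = -5.87 + -0.58*i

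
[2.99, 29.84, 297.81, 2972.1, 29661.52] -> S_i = 2.99*9.98^i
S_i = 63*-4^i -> [63, -252, 1008, -4032, 16128]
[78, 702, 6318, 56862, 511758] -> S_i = 78*9^i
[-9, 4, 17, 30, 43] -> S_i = -9 + 13*i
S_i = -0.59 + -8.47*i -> [-0.59, -9.06, -17.53, -26.0, -34.47]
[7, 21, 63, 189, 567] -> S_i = 7*3^i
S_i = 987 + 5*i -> [987, 992, 997, 1002, 1007]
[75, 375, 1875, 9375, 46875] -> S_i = 75*5^i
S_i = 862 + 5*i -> [862, 867, 872, 877, 882]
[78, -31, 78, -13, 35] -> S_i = Random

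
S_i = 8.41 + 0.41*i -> [8.41, 8.82, 9.23, 9.64, 10.05]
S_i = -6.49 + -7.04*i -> [-6.49, -13.53, -20.57, -27.61, -34.65]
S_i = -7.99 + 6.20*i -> [-7.99, -1.79, 4.41, 10.61, 16.81]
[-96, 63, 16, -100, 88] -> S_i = Random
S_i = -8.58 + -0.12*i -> [-8.58, -8.7, -8.82, -8.94, -9.06]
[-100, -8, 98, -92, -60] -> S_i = Random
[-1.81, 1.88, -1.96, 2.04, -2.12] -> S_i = -1.81*(-1.04)^i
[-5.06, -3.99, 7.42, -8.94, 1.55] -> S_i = Random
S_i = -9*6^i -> [-9, -54, -324, -1944, -11664]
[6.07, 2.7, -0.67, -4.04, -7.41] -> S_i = 6.07 + -3.37*i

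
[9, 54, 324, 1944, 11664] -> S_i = 9*6^i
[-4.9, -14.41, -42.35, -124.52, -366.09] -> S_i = -4.90*2.94^i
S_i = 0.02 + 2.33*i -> [0.02, 2.35, 4.68, 7.01, 9.34]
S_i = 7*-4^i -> [7, -28, 112, -448, 1792]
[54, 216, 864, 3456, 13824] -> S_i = 54*4^i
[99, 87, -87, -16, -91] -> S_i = Random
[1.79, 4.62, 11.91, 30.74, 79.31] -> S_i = 1.79*2.58^i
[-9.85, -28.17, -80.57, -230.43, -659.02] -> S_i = -9.85*2.86^i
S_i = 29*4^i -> [29, 116, 464, 1856, 7424]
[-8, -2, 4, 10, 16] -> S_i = -8 + 6*i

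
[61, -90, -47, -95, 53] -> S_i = Random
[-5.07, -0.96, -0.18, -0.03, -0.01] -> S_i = -5.07*0.19^i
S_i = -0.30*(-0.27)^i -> [-0.3, 0.08, -0.02, 0.01, -0.0]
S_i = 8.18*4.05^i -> [8.18, 33.13, 134.17, 543.4, 2200.76]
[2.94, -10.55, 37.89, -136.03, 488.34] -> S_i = 2.94*(-3.59)^i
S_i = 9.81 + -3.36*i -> [9.81, 6.45, 3.09, -0.27, -3.63]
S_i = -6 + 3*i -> [-6, -3, 0, 3, 6]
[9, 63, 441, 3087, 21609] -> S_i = 9*7^i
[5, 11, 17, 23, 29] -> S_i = 5 + 6*i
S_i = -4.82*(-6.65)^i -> [-4.82, 32.05, -213.15, 1417.46, -9426.13]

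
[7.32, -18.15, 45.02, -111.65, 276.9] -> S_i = 7.32*(-2.48)^i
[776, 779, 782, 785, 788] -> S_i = 776 + 3*i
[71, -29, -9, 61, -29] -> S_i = Random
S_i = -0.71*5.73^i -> [-0.71, -4.07, -23.31, -133.57, -765.38]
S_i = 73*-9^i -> [73, -657, 5913, -53217, 478953]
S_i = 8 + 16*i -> [8, 24, 40, 56, 72]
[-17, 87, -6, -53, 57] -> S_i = Random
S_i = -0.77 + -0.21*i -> [-0.77, -0.98, -1.19, -1.4, -1.61]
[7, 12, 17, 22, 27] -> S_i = 7 + 5*i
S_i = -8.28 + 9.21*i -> [-8.28, 0.93, 10.14, 19.35, 28.56]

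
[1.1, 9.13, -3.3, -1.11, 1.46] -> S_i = Random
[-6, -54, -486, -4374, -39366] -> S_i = -6*9^i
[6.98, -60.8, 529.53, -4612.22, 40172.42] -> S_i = 6.98*(-8.71)^i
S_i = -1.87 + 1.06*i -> [-1.87, -0.81, 0.25, 1.31, 2.37]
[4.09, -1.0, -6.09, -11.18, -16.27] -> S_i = 4.09 + -5.09*i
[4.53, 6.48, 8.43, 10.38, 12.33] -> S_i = 4.53 + 1.95*i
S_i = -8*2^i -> [-8, -16, -32, -64, -128]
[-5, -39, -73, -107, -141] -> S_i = -5 + -34*i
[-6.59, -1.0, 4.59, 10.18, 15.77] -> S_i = -6.59 + 5.59*i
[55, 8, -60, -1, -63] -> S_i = Random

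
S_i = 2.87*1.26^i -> [2.87, 3.62, 4.56, 5.74, 7.23]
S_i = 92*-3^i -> [92, -276, 828, -2484, 7452]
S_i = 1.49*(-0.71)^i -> [1.49, -1.06, 0.75, -0.53, 0.38]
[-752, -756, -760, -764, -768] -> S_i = -752 + -4*i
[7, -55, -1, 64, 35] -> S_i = Random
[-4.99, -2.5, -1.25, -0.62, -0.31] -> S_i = -4.99*0.50^i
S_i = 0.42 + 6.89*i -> [0.42, 7.31, 14.2, 21.09, 27.98]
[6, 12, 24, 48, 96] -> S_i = 6*2^i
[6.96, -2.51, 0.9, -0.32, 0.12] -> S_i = 6.96*(-0.36)^i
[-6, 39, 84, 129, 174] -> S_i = -6 + 45*i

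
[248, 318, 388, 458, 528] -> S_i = 248 + 70*i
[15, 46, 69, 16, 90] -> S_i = Random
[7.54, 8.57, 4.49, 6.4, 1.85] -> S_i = Random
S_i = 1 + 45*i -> [1, 46, 91, 136, 181]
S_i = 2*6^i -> [2, 12, 72, 432, 2592]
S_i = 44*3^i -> [44, 132, 396, 1188, 3564]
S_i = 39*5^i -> [39, 195, 975, 4875, 24375]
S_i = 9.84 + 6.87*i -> [9.84, 16.71, 23.58, 30.45, 37.32]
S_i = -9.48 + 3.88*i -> [-9.48, -5.6, -1.72, 2.16, 6.04]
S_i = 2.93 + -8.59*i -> [2.93, -5.66, -14.25, -22.84, -31.43]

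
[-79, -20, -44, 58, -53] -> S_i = Random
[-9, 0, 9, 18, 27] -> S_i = -9 + 9*i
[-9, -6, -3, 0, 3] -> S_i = -9 + 3*i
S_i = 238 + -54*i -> [238, 184, 130, 76, 22]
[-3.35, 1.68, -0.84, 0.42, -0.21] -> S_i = -3.35*(-0.50)^i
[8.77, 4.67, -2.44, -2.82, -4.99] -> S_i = Random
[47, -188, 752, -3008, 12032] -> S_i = 47*-4^i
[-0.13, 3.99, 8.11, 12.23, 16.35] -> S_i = -0.13 + 4.12*i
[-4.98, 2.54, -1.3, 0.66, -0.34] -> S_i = -4.98*(-0.51)^i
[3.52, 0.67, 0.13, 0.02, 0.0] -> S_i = 3.52*0.19^i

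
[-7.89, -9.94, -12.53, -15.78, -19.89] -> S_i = -7.89*1.26^i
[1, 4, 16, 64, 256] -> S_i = 1*4^i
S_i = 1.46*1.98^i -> [1.46, 2.89, 5.72, 11.33, 22.44]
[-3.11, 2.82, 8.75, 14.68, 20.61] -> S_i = -3.11 + 5.93*i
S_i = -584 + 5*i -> [-584, -579, -574, -569, -564]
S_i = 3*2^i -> [3, 6, 12, 24, 48]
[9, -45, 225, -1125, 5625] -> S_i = 9*-5^i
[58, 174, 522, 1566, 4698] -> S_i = 58*3^i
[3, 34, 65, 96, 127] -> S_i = 3 + 31*i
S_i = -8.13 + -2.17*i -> [-8.13, -10.3, -12.47, -14.64, -16.81]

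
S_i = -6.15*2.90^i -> [-6.15, -17.84, -51.72, -149.99, -434.98]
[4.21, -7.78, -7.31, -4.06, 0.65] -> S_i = Random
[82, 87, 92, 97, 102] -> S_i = 82 + 5*i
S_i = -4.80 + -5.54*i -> [-4.8, -10.34, -15.88, -21.42, -26.96]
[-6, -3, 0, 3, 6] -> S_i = -6 + 3*i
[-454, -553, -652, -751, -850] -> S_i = -454 + -99*i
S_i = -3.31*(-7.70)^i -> [-3.31, 25.49, -196.25, 1511.12, -11635.66]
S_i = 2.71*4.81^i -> [2.71, 13.04, 62.7, 301.58, 1450.61]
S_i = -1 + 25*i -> [-1, 24, 49, 74, 99]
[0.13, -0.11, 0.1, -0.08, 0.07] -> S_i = 0.13*(-0.86)^i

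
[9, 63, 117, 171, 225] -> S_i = 9 + 54*i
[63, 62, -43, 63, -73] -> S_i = Random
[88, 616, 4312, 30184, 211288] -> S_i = 88*7^i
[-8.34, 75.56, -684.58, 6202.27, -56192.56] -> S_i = -8.34*(-9.06)^i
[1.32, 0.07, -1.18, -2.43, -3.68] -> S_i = 1.32 + -1.25*i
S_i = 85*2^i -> [85, 170, 340, 680, 1360]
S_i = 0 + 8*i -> [0, 8, 16, 24, 32]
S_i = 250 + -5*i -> [250, 245, 240, 235, 230]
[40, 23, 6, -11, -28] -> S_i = 40 + -17*i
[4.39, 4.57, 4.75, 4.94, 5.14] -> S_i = 4.39*1.04^i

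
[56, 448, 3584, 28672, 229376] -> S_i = 56*8^i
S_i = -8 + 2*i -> [-8, -6, -4, -2, 0]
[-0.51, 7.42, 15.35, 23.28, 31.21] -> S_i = -0.51 + 7.93*i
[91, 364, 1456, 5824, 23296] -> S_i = 91*4^i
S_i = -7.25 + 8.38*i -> [-7.25, 1.13, 9.51, 17.89, 26.27]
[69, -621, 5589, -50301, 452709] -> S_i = 69*-9^i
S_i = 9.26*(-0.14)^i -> [9.26, -1.3, 0.18, -0.03, 0.0]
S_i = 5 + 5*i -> [5, 10, 15, 20, 25]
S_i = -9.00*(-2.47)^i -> [-9.0, 22.23, -54.91, 135.62, -334.99]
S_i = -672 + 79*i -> [-672, -593, -514, -435, -356]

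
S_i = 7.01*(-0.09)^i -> [7.01, -0.63, 0.06, -0.01, 0.0]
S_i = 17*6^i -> [17, 102, 612, 3672, 22032]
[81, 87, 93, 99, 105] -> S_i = 81 + 6*i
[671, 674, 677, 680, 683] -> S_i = 671 + 3*i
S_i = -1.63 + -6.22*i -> [-1.63, -7.85, -14.07, -20.29, -26.51]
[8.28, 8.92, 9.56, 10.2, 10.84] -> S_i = 8.28 + 0.64*i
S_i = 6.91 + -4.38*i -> [6.91, 2.53, -1.85, -6.23, -10.61]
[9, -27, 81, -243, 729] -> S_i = 9*-3^i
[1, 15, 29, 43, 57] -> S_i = 1 + 14*i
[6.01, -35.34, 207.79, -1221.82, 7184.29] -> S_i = 6.01*(-5.88)^i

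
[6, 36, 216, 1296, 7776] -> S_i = 6*6^i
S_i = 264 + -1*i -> [264, 263, 262, 261, 260]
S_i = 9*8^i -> [9, 72, 576, 4608, 36864]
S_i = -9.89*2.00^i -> [-9.89, -19.78, -39.56, -79.12, -158.24]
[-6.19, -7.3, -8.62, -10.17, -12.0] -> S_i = -6.19*1.18^i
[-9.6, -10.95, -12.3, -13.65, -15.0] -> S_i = -9.60 + -1.35*i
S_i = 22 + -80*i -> [22, -58, -138, -218, -298]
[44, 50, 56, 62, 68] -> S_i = 44 + 6*i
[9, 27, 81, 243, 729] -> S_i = 9*3^i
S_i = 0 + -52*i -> [0, -52, -104, -156, -208]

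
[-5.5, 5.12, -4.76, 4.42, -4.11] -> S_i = -5.50*(-0.93)^i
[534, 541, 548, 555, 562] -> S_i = 534 + 7*i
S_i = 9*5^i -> [9, 45, 225, 1125, 5625]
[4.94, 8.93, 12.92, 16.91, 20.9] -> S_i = 4.94 + 3.99*i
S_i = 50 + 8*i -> [50, 58, 66, 74, 82]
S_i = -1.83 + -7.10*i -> [-1.83, -8.93, -16.03, -23.13, -30.23]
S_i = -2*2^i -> [-2, -4, -8, -16, -32]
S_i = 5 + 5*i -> [5, 10, 15, 20, 25]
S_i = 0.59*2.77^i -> [0.59, 1.63, 4.53, 12.54, 34.74]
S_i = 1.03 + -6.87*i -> [1.03, -5.84, -12.71, -19.58, -26.45]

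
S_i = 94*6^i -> [94, 564, 3384, 20304, 121824]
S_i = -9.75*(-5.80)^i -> [-9.75, 56.55, -327.99, 1902.34, -11033.58]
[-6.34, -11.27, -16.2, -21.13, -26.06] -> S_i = -6.34 + -4.93*i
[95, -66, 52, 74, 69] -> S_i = Random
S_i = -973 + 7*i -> [-973, -966, -959, -952, -945]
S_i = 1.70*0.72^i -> [1.7, 1.22, 0.88, 0.63, 0.46]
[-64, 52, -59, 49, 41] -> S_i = Random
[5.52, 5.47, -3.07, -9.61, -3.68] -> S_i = Random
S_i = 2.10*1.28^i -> [2.1, 2.69, 3.44, 4.4, 5.64]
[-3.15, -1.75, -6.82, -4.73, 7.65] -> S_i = Random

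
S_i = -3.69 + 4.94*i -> [-3.69, 1.25, 6.19, 11.13, 16.07]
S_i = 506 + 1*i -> [506, 507, 508, 509, 510]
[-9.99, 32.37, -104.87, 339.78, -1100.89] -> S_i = -9.99*(-3.24)^i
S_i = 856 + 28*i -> [856, 884, 912, 940, 968]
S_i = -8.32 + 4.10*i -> [-8.32, -4.22, -0.12, 3.98, 8.08]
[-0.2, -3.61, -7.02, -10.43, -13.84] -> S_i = -0.20 + -3.41*i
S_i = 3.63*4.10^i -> [3.63, 14.88, 61.02, 250.18, 1025.75]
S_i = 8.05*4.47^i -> [8.05, 35.98, 160.85, 718.98, 3213.85]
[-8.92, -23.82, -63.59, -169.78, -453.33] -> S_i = -8.92*2.67^i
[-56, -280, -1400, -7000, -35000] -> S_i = -56*5^i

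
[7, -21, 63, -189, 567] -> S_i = 7*-3^i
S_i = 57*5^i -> [57, 285, 1425, 7125, 35625]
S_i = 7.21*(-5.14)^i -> [7.21, -37.06, 190.49, -979.09, 5032.55]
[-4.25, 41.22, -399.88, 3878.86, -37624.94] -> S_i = -4.25*(-9.70)^i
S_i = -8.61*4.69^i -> [-8.61, -40.38, -189.39, -888.22, -4165.76]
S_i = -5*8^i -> [-5, -40, -320, -2560, -20480]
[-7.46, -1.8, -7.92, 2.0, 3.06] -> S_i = Random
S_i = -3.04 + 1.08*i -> [-3.04, -1.96, -0.88, 0.2, 1.28]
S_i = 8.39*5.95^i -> [8.39, 49.92, 297.03, 1767.31, 10515.5]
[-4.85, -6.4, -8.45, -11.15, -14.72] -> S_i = -4.85*1.32^i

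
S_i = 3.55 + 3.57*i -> [3.55, 7.12, 10.69, 14.26, 17.83]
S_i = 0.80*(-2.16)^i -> [0.8, -1.73, 3.73, -8.06, 17.41]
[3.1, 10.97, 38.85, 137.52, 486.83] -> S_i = 3.10*3.54^i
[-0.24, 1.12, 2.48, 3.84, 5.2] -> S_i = -0.24 + 1.36*i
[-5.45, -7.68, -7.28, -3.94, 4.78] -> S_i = Random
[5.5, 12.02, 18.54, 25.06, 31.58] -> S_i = 5.50 + 6.52*i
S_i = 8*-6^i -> [8, -48, 288, -1728, 10368]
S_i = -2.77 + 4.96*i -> [-2.77, 2.19, 7.15, 12.11, 17.07]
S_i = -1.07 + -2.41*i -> [-1.07, -3.48, -5.89, -8.3, -10.71]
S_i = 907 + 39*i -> [907, 946, 985, 1024, 1063]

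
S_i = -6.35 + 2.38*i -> [-6.35, -3.97, -1.59, 0.79, 3.17]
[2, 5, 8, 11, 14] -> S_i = 2 + 3*i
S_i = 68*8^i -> [68, 544, 4352, 34816, 278528]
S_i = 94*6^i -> [94, 564, 3384, 20304, 121824]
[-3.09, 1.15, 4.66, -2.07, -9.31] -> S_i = Random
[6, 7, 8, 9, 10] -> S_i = 6 + 1*i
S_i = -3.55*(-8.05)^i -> [-3.55, 28.58, -230.05, 1851.89, -14907.74]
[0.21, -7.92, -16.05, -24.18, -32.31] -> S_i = 0.21 + -8.13*i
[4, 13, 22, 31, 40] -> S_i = 4 + 9*i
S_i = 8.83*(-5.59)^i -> [8.83, -49.36, 275.92, -1542.4, 8622.0]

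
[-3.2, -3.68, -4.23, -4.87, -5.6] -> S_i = -3.20*1.15^i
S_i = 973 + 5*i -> [973, 978, 983, 988, 993]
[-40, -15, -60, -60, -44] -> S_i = Random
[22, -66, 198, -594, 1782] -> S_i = 22*-3^i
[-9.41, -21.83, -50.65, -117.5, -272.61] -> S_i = -9.41*2.32^i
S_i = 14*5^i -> [14, 70, 350, 1750, 8750]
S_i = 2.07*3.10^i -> [2.07, 6.42, 19.89, 61.67, 191.17]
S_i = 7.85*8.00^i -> [7.85, 62.8, 502.4, 4019.2, 32153.6]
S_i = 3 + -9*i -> [3, -6, -15, -24, -33]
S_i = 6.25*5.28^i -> [6.25, 33.0, 174.24, 919.99, 4857.53]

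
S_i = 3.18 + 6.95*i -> [3.18, 10.13, 17.08, 24.03, 30.98]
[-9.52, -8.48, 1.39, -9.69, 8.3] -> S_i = Random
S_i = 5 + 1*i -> [5, 6, 7, 8, 9]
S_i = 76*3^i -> [76, 228, 684, 2052, 6156]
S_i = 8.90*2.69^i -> [8.9, 23.94, 64.4, 173.24, 466.01]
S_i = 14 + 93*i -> [14, 107, 200, 293, 386]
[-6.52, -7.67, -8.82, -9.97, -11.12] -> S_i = -6.52 + -1.15*i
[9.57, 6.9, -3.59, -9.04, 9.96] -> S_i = Random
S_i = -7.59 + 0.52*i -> [-7.59, -7.07, -6.55, -6.03, -5.51]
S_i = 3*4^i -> [3, 12, 48, 192, 768]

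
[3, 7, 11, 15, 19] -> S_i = 3 + 4*i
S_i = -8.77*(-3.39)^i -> [-8.77, 29.73, -100.79, 341.66, -1158.24]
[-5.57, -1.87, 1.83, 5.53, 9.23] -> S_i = -5.57 + 3.70*i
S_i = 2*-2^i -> [2, -4, 8, -16, 32]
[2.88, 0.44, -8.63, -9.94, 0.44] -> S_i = Random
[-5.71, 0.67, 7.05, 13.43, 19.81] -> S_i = -5.71 + 6.38*i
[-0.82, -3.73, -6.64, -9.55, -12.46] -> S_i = -0.82 + -2.91*i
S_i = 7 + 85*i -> [7, 92, 177, 262, 347]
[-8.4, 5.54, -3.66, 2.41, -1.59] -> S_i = -8.40*(-0.66)^i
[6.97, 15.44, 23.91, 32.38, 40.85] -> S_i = 6.97 + 8.47*i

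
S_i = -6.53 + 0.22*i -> [-6.53, -6.31, -6.09, -5.87, -5.65]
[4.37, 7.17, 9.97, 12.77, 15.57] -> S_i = 4.37 + 2.80*i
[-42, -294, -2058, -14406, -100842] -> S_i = -42*7^i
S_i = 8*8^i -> [8, 64, 512, 4096, 32768]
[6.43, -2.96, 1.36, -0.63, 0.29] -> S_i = 6.43*(-0.46)^i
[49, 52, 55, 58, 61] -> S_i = 49 + 3*i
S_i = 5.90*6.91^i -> [5.9, 40.77, 281.71, 1946.64, 13451.3]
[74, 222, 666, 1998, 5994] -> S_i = 74*3^i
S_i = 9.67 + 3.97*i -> [9.67, 13.64, 17.61, 21.58, 25.55]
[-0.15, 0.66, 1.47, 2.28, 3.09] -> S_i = -0.15 + 0.81*i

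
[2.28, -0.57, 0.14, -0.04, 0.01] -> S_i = 2.28*(-0.25)^i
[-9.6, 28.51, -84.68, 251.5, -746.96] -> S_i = -9.60*(-2.97)^i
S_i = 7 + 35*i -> [7, 42, 77, 112, 147]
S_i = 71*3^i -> [71, 213, 639, 1917, 5751]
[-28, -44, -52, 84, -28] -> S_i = Random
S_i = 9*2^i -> [9, 18, 36, 72, 144]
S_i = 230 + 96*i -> [230, 326, 422, 518, 614]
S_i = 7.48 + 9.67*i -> [7.48, 17.15, 26.82, 36.49, 46.16]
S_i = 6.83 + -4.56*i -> [6.83, 2.27, -2.29, -6.85, -11.41]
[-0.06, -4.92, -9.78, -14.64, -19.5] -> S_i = -0.06 + -4.86*i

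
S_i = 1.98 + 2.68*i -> [1.98, 4.66, 7.34, 10.02, 12.7]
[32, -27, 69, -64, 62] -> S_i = Random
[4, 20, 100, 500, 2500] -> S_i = 4*5^i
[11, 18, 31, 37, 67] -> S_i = Random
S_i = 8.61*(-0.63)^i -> [8.61, -5.42, 3.42, -2.15, 1.36]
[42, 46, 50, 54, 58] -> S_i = 42 + 4*i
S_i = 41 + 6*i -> [41, 47, 53, 59, 65]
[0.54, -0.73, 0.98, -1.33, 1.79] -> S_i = 0.54*(-1.35)^i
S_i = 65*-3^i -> [65, -195, 585, -1755, 5265]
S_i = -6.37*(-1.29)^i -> [-6.37, 8.22, -10.6, 13.67, -17.64]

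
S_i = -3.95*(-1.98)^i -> [-3.95, 7.82, -15.49, 30.66, -60.71]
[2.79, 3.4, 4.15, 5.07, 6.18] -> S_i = 2.79*1.22^i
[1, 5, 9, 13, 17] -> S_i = 1 + 4*i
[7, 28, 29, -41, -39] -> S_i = Random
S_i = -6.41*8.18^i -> [-6.41, -52.43, -428.91, -3508.47, -28699.3]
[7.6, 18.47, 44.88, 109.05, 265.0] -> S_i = 7.60*2.43^i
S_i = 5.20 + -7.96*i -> [5.2, -2.76, -10.72, -18.68, -26.64]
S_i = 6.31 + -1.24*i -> [6.31, 5.07, 3.83, 2.59, 1.35]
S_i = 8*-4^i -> [8, -32, 128, -512, 2048]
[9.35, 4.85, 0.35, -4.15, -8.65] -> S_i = 9.35 + -4.50*i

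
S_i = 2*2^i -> [2, 4, 8, 16, 32]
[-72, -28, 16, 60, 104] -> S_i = -72 + 44*i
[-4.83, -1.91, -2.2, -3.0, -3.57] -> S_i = Random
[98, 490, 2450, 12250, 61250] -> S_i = 98*5^i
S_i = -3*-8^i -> [-3, 24, -192, 1536, -12288]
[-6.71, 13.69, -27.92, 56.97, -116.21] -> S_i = -6.71*(-2.04)^i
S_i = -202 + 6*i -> [-202, -196, -190, -184, -178]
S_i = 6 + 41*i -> [6, 47, 88, 129, 170]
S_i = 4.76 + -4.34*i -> [4.76, 0.42, -3.92, -8.26, -12.6]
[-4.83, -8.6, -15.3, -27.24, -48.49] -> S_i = -4.83*1.78^i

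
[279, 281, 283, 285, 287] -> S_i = 279 + 2*i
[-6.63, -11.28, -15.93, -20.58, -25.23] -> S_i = -6.63 + -4.65*i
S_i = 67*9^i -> [67, 603, 5427, 48843, 439587]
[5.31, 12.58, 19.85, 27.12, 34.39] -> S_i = 5.31 + 7.27*i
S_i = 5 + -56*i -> [5, -51, -107, -163, -219]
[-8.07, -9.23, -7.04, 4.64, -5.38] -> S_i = Random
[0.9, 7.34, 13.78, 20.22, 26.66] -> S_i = 0.90 + 6.44*i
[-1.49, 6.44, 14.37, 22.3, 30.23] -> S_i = -1.49 + 7.93*i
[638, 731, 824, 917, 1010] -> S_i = 638 + 93*i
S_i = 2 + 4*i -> [2, 6, 10, 14, 18]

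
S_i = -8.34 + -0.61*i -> [-8.34, -8.95, -9.56, -10.17, -10.78]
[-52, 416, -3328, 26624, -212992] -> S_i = -52*-8^i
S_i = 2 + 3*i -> [2, 5, 8, 11, 14]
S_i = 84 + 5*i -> [84, 89, 94, 99, 104]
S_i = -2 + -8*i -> [-2, -10, -18, -26, -34]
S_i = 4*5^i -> [4, 20, 100, 500, 2500]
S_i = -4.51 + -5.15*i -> [-4.51, -9.66, -14.81, -19.96, -25.11]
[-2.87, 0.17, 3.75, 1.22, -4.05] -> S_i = Random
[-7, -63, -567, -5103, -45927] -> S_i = -7*9^i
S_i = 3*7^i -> [3, 21, 147, 1029, 7203]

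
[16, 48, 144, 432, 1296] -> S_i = 16*3^i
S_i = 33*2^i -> [33, 66, 132, 264, 528]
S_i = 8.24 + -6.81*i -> [8.24, 1.43, -5.38, -12.19, -19.0]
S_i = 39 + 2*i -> [39, 41, 43, 45, 47]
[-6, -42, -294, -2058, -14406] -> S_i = -6*7^i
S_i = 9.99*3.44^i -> [9.99, 34.37, 118.22, 406.67, 1398.94]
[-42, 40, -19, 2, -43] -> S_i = Random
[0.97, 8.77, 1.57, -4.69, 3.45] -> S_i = Random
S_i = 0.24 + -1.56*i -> [0.24, -1.32, -2.88, -4.44, -6.0]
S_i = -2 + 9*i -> [-2, 7, 16, 25, 34]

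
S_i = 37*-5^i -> [37, -185, 925, -4625, 23125]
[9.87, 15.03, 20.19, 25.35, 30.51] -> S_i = 9.87 + 5.16*i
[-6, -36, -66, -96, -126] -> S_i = -6 + -30*i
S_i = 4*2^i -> [4, 8, 16, 32, 64]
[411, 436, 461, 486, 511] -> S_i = 411 + 25*i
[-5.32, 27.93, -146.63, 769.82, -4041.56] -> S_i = -5.32*(-5.25)^i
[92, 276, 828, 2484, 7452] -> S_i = 92*3^i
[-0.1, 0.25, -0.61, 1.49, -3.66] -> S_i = -0.10*(-2.46)^i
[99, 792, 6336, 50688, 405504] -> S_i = 99*8^i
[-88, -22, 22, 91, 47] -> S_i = Random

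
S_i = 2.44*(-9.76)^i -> [2.44, -23.81, 232.43, -2268.5, 22140.59]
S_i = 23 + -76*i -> [23, -53, -129, -205, -281]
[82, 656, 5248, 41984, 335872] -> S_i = 82*8^i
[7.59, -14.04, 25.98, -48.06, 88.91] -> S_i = 7.59*(-1.85)^i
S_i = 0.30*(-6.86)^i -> [0.3, -2.06, 14.12, -96.85, 664.38]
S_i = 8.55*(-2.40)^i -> [8.55, -20.52, 49.25, -118.2, 283.67]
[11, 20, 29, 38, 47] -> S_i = 11 + 9*i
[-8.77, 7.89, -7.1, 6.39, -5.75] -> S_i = -8.77*(-0.90)^i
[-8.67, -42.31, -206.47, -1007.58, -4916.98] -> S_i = -8.67*4.88^i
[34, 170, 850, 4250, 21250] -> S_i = 34*5^i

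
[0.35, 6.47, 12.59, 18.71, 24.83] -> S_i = 0.35 + 6.12*i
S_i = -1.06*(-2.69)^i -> [-1.06, 2.85, -7.67, 20.63, -55.5]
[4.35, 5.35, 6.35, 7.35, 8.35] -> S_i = 4.35 + 1.00*i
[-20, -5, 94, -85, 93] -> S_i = Random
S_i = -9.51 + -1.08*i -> [-9.51, -10.59, -11.67, -12.75, -13.83]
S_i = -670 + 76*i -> [-670, -594, -518, -442, -366]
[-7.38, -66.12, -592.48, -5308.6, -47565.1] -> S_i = -7.38*8.96^i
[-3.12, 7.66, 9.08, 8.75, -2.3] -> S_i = Random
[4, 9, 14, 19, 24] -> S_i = 4 + 5*i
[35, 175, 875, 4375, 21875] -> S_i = 35*5^i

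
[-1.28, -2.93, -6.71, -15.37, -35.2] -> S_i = -1.28*2.29^i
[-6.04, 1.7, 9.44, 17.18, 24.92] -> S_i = -6.04 + 7.74*i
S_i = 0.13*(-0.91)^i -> [0.13, -0.12, 0.11, -0.1, 0.09]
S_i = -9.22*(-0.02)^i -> [-9.22, 0.18, -0.0, 0.0, -0.0]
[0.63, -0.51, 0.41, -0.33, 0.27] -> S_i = 0.63*(-0.81)^i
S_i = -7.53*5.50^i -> [-7.53, -41.42, -227.78, -1252.8, -6890.42]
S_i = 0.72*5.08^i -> [0.72, 3.66, 18.58, 94.39, 479.5]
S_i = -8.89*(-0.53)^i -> [-8.89, 4.71, -2.5, 1.32, -0.7]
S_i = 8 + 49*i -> [8, 57, 106, 155, 204]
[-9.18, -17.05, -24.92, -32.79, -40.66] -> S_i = -9.18 + -7.87*i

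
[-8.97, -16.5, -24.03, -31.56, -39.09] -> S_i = -8.97 + -7.53*i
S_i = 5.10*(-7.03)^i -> [5.1, -35.85, 252.05, -1771.89, 12456.37]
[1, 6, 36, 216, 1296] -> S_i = 1*6^i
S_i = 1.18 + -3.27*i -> [1.18, -2.09, -5.36, -8.63, -11.9]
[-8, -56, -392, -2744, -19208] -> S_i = -8*7^i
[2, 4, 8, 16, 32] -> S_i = 2*2^i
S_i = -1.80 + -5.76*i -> [-1.8, -7.56, -13.32, -19.08, -24.84]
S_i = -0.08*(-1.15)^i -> [-0.08, 0.09, -0.11, 0.12, -0.14]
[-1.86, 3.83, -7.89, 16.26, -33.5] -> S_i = -1.86*(-2.06)^i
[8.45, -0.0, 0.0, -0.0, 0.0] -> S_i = 8.45*-0.00^i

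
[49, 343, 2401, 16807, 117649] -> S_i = 49*7^i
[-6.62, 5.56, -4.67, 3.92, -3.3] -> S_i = -6.62*(-0.84)^i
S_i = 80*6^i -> [80, 480, 2880, 17280, 103680]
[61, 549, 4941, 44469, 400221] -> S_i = 61*9^i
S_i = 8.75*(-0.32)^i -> [8.75, -2.8, 0.9, -0.29, 0.09]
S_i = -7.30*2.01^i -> [-7.3, -14.67, -29.49, -59.28, -119.15]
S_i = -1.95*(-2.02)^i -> [-1.95, 3.94, -7.96, 16.07, -32.47]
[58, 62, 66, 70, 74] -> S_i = 58 + 4*i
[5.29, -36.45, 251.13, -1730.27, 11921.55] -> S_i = 5.29*(-6.89)^i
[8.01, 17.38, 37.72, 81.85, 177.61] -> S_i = 8.01*2.17^i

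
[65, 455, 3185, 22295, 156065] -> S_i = 65*7^i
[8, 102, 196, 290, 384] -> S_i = 8 + 94*i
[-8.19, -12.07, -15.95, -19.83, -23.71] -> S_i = -8.19 + -3.88*i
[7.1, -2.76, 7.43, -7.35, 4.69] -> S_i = Random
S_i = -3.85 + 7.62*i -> [-3.85, 3.77, 11.39, 19.01, 26.63]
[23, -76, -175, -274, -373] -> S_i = 23 + -99*i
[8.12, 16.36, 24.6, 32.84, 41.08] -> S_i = 8.12 + 8.24*i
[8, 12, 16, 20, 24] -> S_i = 8 + 4*i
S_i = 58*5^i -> [58, 290, 1450, 7250, 36250]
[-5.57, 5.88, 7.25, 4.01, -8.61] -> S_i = Random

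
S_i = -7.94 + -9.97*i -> [-7.94, -17.91, -27.88, -37.85, -47.82]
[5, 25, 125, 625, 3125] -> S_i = 5*5^i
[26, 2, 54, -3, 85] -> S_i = Random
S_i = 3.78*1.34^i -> [3.78, 5.07, 6.79, 9.1, 12.19]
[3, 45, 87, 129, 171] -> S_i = 3 + 42*i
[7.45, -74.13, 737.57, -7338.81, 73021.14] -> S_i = 7.45*(-9.95)^i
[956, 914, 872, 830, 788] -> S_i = 956 + -42*i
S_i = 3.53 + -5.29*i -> [3.53, -1.76, -7.05, -12.34, -17.63]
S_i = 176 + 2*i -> [176, 178, 180, 182, 184]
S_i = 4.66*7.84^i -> [4.66, 36.53, 286.43, 2245.61, 17605.57]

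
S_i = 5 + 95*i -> [5, 100, 195, 290, 385]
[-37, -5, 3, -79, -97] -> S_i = Random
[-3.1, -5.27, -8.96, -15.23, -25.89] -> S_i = -3.10*1.70^i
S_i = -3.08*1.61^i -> [-3.08, -4.96, -7.98, -12.85, -20.69]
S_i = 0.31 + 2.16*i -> [0.31, 2.47, 4.63, 6.79, 8.95]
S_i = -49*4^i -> [-49, -196, -784, -3136, -12544]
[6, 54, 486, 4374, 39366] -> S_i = 6*9^i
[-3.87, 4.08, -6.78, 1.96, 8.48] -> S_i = Random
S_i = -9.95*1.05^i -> [-9.95, -10.45, -10.97, -11.52, -12.09]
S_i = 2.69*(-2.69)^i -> [2.69, -7.24, 19.47, -52.36, 140.85]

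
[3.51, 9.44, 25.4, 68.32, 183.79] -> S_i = 3.51*2.69^i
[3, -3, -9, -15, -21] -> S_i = 3 + -6*i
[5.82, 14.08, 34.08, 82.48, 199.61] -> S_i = 5.82*2.42^i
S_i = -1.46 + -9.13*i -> [-1.46, -10.59, -19.72, -28.85, -37.98]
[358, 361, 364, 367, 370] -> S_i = 358 + 3*i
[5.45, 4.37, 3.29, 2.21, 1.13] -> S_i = 5.45 + -1.08*i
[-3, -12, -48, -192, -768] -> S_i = -3*4^i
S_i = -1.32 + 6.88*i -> [-1.32, 5.56, 12.44, 19.32, 26.2]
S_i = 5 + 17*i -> [5, 22, 39, 56, 73]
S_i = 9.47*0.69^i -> [9.47, 6.53, 4.51, 3.11, 2.15]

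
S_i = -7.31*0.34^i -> [-7.31, -2.49, -0.85, -0.29, -0.1]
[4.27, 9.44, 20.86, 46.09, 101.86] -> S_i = 4.27*2.21^i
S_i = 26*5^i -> [26, 130, 650, 3250, 16250]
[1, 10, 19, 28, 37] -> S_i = 1 + 9*i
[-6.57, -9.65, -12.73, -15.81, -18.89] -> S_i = -6.57 + -3.08*i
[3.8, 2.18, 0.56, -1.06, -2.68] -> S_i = 3.80 + -1.62*i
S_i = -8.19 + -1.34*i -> [-8.19, -9.53, -10.87, -12.21, -13.55]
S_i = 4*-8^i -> [4, -32, 256, -2048, 16384]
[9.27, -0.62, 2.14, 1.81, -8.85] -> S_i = Random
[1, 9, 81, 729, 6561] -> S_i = 1*9^i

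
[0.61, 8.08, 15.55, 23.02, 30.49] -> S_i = 0.61 + 7.47*i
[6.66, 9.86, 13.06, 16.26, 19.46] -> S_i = 6.66 + 3.20*i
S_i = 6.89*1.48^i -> [6.89, 10.2, 15.09, 22.34, 33.06]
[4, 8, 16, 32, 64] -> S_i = 4*2^i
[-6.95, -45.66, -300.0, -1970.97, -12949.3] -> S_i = -6.95*6.57^i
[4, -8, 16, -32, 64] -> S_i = 4*-2^i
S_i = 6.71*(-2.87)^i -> [6.71, -19.26, 55.27, -158.62, 455.25]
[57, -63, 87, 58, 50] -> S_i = Random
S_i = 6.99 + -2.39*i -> [6.99, 4.6, 2.21, -0.18, -2.57]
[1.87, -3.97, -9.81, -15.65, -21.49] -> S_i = 1.87 + -5.84*i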